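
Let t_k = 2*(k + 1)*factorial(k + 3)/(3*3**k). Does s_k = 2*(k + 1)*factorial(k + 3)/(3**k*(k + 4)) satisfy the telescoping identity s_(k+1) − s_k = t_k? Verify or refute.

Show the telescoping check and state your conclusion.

Invalid: residual -2*(k**2 + 5*k + 1)*factorial(k + 3)/(3**k*(k + 4)*(k + 5)) ≠ 0.

s_(k+1) = 2*(k + 2)*factorial(k + 4)/(3*3**k*(k + 5))
s_(k+1) − s_k = 2*(k**3 + 7*k**2 + 14*k + 17)*factorial(k + 3)/(3*3**k*(k + 4)*(k + 5))
(s_(k+1) − s_k) − t_k = -2*(k**2 + 5*k + 1)*factorial(k + 3)/(3**k*(k + 4)*(k + 5))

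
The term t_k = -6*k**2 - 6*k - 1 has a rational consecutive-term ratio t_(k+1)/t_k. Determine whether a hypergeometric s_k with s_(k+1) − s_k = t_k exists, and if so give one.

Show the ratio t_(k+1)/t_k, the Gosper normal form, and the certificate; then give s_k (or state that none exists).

Ratio r(k) = (6*k**2 + 18*k + 13)/(6*k**2 + 6*k + 1).
Factor: A=1; B=1; C=k**2 + k + 1/6.
f must satisfy (1)·f(k+1) − (1)·f(k) = k**2 + k + 1/6.
deg f ≤ 3 (via 0,0,2).
Solve for f: f(k) = k*(2*k**2 - 1)/6 (degree 3 ≤ 3).
Get s_k = R·t_k = -2*k**3 + k with R(k) = B(k−1)f(k)/C(k) = k*(2*k**2 - 1)/(6*k**2 + 6*k + 1).
s_(k+1) − s_k = -6*k**2 - 6*k - 1 = t_k.

s_k = -2*k**3 + k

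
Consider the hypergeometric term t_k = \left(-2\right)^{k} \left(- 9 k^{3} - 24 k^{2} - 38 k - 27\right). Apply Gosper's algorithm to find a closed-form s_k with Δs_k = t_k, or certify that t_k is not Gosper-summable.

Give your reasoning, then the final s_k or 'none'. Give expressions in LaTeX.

Ratio r(k) = 2*(-9*k**3 - 51*k**2 - 113*k - 98)/(9*k**3 + 24*k**2 + 38*k + 27).
So A=-2 and B=1, with C=k**3 + 8*k**2/3 + 38*k/9 + 3.
Key eq: (-2)·f(k+1) = (1)·f(k) + (k**3 + 8*k**2/3 + 38*k/9 + 3).
deg f ≤ 3 (via 0,0,3).
Solving with deg f ≤ 3: f(k) = -(3*k**3 + 2*k**2 + 4*k + 3)/9.
Then R = B(k−1)f/C = -(3*k**3 + 2*k**2 + 4*k + 3)/(9*k**3 + 24*k**2 + 38*k + 27), so s_k = R(k)·t_k = (-2)**k*(3*k**3 + 2*k**2 + 4*k + 3).
Verify: (-2)**k*(-9*k**3 - 24*k**2 - 38*k - 27) matches t_k.

s_k = \left(-2\right)^{k} \left(3 k^{3} + 2 k^{2} + 4 k + 3\right)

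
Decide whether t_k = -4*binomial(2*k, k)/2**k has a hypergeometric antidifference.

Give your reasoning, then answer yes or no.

Ratio r(k) = (2*k + 1)/(k + 1).
So A=2*k + 1 and B=k + 1, with C=1.
Set up (2*k + 1)·f(k+1) − (k)·f(k) − (1) = 0.
From deg A=1, deg B=1, deg C=0: d=-1.
Bound -1 < 0, so the key equation has no polynomial solution.

No — key equation has no polynomial f.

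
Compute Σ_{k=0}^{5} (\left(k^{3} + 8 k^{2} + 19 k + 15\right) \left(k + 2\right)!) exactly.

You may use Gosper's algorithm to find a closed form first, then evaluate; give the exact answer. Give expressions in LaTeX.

Σ = 2419200

The ratio is (k**4 + 14*k**3 + 71*k**2 + 157*k + 129)/(k**3 + 8*k**2 + 19*k + 15).
Gosper form: A/B · C(k+1)/C(k) with A=k + 3, B=1, C=k**3 + 8*k**2 + 19*k + 15.
Set up (k + 3)·f(k+1) − (1)·f(k) − (k**3 + 8*k**2 + 19*k + 15) = 0.
d = 2 from the (1,0,3) case.
Solving with deg f ≤ 2: f(k) = k*(k + 4).
Then R = B(k−1)f/C = k*(k + 4)/(k**3 + 8*k**2 + 19*k + 15), so s_k = R(k)·t_k = k*(k + 4)*factorial(k + 2).
Check: Δs_k = (k**3 + 8*k**2 + 19*k + 15)*factorial(k + 2). ✓
Telescoping: Σ = s_(6) − s_(0) = 2419200 − (0) = 2419200.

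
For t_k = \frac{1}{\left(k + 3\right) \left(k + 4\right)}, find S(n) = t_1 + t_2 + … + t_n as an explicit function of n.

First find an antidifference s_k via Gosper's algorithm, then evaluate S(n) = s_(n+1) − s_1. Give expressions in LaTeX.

r(k) = (k + 3)/(k + 5) after simplifying.
Take A(k)=k + 3, B(k)=k + 5, C(k)=1.
Key eq: (k + 3)·f(k+1) = (k + 4)·f(k) + (1).
deg f ≤ 1 (via 1,1,0).
Coefficient equations give f(k) = k/3.
So s_k = (B(k−1)f/C)·t_k = (k*(k + 4)/3)·t_k = k/(3*(k + 3)).
Check: Δs_k = 1/(k**2 + 7*k + 12). ✓
Evaluate: s_(n+1) = (n + 1)/(3*(n + 4)); subtract s_(1) = 1/12 ⇒ S(n) = n/(4*(n + 4)).

S(n) = \frac{n}{4 \left(n + 4\right)}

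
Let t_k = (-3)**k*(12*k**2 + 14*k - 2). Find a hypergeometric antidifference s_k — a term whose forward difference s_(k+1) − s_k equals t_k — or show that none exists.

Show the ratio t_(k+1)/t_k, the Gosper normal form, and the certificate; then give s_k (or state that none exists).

s_k = (-3)**k*(-3*k**2 + k + 2)

Ratio r(k) = 3*(-6*k**2 - 19*k - 12)/(6*k**2 + 7*k - 1).
Factor: A=-3; B=1; C=k**2 + 7*k/6 - 1/6.
Key eq: (-3)·f(k+1) = (1)·f(k) + (k**2 + 7*k/6 - 1/6).
deg f ≤ 2 (via 0,0,2).
Solve for f: f(k) = -(k - 1)*(3*k + 2)/12 (degree 2 ≤ 2).
Get s_k = R·t_k = (-3)**k*(-3*k**2 + k + 2) with R(k) = B(k−1)f(k)/C(k) = -(k - 1)*(3*k + 2)/(2*(6*k**2 + 7*k - 1)).
Verify: (-3)**k*(12*k**2 + 14*k - 2) matches t_k.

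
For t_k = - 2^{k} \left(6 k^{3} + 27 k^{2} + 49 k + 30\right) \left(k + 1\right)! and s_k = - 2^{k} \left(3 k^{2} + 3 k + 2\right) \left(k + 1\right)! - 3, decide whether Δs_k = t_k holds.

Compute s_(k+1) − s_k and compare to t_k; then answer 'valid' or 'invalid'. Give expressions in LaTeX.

s_(k+1) = -2**(k + 1)*(3*k + 3*(k + 1)**2 + 5)*factorial(k + 2) - 3
s_(k+1) − s_k = -2**k*(6*k**3 + 27*k**2 + 49*k + 30)*factorial(k + 1)
(s_(k+1) − s_k) − t_k = 0

Valid — Δs_k = t_k.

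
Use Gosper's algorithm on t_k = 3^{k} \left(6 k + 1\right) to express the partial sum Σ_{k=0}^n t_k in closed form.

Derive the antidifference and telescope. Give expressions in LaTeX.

Ratio r(k) = 3*(6*k + 7)/(6*k + 1).
Normal form (A,B,C) = (3, 1, k + 1/6).
Solve (3)·f(k+1) − (1)·f(k) = k + 1/6.
Bound: deg f ≤ 1.
Match coefficients ⇒ f(k) = (3*k - 4)/6.
Then R = B(k−1)f/C = (3*k - 4)/(6*k + 1), so s_k = R(k)·t_k = 3**k*(3*k - 4).
s_(k+1) − s_k = 3**k*(6*k + 1) = t_k.
s_(n+1) = 3**(n + 1)*(3*n - 1) and s_(0) = -4, so S(n) = -3**(n + 1) + 3**(n + 2)*n + 4.

S(n) = - 3^{n + 1} + 3^{n + 2} n + 4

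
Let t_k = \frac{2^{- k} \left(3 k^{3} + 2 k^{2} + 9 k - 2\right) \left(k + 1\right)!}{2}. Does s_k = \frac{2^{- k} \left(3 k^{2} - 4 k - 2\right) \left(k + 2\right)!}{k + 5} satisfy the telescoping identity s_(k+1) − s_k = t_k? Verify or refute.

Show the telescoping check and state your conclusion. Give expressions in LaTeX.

Invalid: residual - \frac{3 \cdot 2^{- k} \left(3 k^{4} + 17 k^{3} + 13 k^{2} + 51 k - 6\right) \left(k + 1\right)!}{2 \left(k + 5\right) \left(k + 6\right)} ≠ 0.

s_(k+1) = (3*k**2 + 2*k - 3)*factorial(k + 3)/(2*2**k*(k + 6))
s_(k+1) − s_k = (3*k**4 + 20*k**3 + 30*k**2 + 58*k - 21)*factorial(k + 2)/(2*2**k*(k + 5)*(k + 6))
(s_(k+1) − s_k) − t_k = -3*(3*k**4 + 17*k**3 + 13*k**2 + 51*k - 6)*factorial(k + 1)/(2*2**k*(k + 5)*(k + 6))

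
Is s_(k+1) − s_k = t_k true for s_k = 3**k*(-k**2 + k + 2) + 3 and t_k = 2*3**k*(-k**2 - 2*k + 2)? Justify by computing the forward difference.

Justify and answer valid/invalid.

Valid — Δs_k = t_k.

s_(k+1) = 3*3**k*(k - (k + 1)**2 + 3) + 3
s_(k+1) − s_k = 2*3**k*(-k**2 - 2*k + 2)
(s_(k+1) − s_k) − t_k = 0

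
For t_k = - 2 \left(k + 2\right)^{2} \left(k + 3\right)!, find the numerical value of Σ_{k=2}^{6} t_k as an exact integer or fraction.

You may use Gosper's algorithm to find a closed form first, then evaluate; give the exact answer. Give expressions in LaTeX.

Compute t_(k+1)/t_k: get (k + 3)**2*(k + 4)/(k + 2)**2.
A = k + 4, B = 1, C = k**2 + 4*k + 4.
f must satisfy (k + 4)·f(k+1) − (1)·f(k) = k**2 + 4*k + 4.
deg f ≤ 1 (via 1,0,2).
Match coefficients ⇒ f(k) = k.
Then R = B(k−1)f/C = k/(k + 2)**2, so s_k = R(k)·t_k = -2*k*factorial(k + 3).
Δs = -2*(k + 2)**2*factorial(k + 3), as required.
Σ_(k=2)^(6) t_k = s_(7) − s_(2) = -50803200 − (-480) = -50802720.

Σ = -50802720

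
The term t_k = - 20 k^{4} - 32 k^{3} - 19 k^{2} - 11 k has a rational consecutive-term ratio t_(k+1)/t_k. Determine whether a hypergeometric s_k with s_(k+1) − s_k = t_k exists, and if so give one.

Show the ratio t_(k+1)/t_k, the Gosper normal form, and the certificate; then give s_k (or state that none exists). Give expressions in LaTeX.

s_k = k \left(- 4 k^{4} + 2 k^{3} + 3 k^{2} - 4 k + 3\right)

Compute t_(k+1)/t_k: get (20*k**4 + 112*k**3 + 235*k**2 + 225*k + 82)/(k*(20*k**3 + 32*k**2 + 19*k + 11)).
Gosper form: A/B · C(k+1)/C(k) with A=1, B=1, C=k**4 + 8*k**3/5 + 19*k**2/20 + 11*k/20.
Solve (1)·f(k+1) − (1)·f(k) = k**4 + 8*k**3/5 + 19*k**2/20 + 11*k/20.
From deg A=0, deg B=0, deg C=4: d=5.
Solve for f: f(k) = k*(k - 1)*(4*k**3 + 2*k**2 - k + 3)/20 (degree 5 ≤ 5).
Certificate R = B(k−1)f/C = (k - 1)*(4*k**3 + 2*k**2 - k + 3)/(20*k**3 + 32*k**2 + 19*k + 11) gives s_k = k*(-4*k**4 + 2*k**3 + 3*k**2 - 4*k + 3).
s_(k+1) − s_k = k*(-20*k**3 - 32*k**2 - 19*k - 11) = t_k.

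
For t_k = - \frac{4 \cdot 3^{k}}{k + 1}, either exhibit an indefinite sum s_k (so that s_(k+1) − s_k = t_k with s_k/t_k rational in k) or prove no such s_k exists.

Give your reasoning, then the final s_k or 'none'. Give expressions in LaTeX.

none (Gosper's algorithm certifies no s_k)

Ratio r(k) = 3*(k + 1)/(k + 2).
So A=3*k + 3 and B=k + 2, with C=1.
f must satisfy (3*k + 3)·f(k+1) − (k + 1)·f(k) = 1.
d = -1 from the (1,1,0) case.
deg f ≤ -1 is impossible — no certificate.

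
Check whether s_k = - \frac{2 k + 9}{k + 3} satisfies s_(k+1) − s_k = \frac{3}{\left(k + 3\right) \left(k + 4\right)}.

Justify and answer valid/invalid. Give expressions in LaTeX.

Valid — Δs_k = t_k.

s_(k+1) = (-2*k - 11)/(k + 4)
s_(k+1) − s_k = 3/(k**2 + 7*k + 12)
(s_(k+1) − s_k) − t_k = 0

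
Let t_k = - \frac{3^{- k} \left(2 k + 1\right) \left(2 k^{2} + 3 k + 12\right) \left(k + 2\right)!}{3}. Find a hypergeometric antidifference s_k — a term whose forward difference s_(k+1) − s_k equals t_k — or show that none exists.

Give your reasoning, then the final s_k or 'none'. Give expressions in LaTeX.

s_k = 3^{- k} \left(1 - 4 k^{2}\right) \left(k + 2\right)!

Step 1: r(k) = (4*k**4 + 32*k**3 + 115*k**2 + 216*k + 153)/(3*(4*k**3 + 8*k**2 + 27*k + 12)).
Gosper form: A/B · C(k+1)/C(k) with A=k/3 + 1, B=1, C=k**3 + 2*k**2 + 27*k/4 + 3.
Key eq: (k/3 + 1)·f(k+1) = (1)·f(k) + (k**3 + 2*k**2 + 27*k/4 + 3).
From deg A=1, deg B=0, deg C=3: d=2.
A polynomial solution: f(k) = 3*(2*k - 1)*(2*k + 1)/4.
Certificate R = B(k−1)f/C = 3*(2*k - 1)/(2*k**2 + 3*k + 12) gives s_k = (1 - 4*k**2)*factorial(k + 2)/3**k.
Verify: -(2*k + 1)*(2*k**2 + 3*k + 12)*factorial(k + 2)/(3*3**k) matches t_k.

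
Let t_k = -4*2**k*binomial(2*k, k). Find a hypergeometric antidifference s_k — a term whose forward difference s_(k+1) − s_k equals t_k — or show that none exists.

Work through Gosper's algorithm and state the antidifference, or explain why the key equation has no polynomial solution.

Compute t_(k+1)/t_k: get 4*(2*k + 1)/(k + 1).
A = 8*k + 4, B = k + 1, C = 1.
Need (8*k + 4)·f(k+1) − (k)·f(k) = 1.
d = -1 from the (1,1,0) case.
deg f ≤ -1 is impossible — no certificate.

none (Gosper's algorithm certifies no s_k)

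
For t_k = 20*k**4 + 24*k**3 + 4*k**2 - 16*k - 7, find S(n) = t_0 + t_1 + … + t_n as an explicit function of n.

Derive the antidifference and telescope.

Ratio r(k) = (20*k**4 + 104*k**3 + 196*k**2 + 144*k + 25)/(20*k**4 + 24*k**3 + 4*k**2 - 16*k - 7).
Factor: A=1; B=1; C=k**4 + 6*k**3/5 + k**2/5 - 4*k/5 - 7/20.
Key eq: (1)·f(k+1) = (1)·f(k) + (k**4 + 6*k**3/5 + k**2/5 - 4*k/5 - 7/20).
d = 5 from the (0,0,4) case.
A polynomial solution: f(k) = k*(4*k**4 - 4*k**3 - 4*k**2 - 4*k + 1)/20.
Get s_k = R·t_k = k*(4*k**4 - 4*k**3 - 4*k**2 - 4*k + 1) with R(k) = B(k−1)f(k)/C(k) = k*(4*k**4 - 4*k**3 - 4*k**2 - 4*k + 1)/(20*k**4 + 24*k**3 + 4*k**2 - 16*k - 7).
Check: Δs_k = 20*k**4 + 24*k**3 + 4*k**2 - 16*k - 7. ✓
s_(n+1) = 4*n**5 + 16*n**4 + 20*n**3 - 15*n - 7 and s_(0) = 0, so S(n) = 4*n**5 + 16*n**4 + 20*n**3 - 15*n - 7.

S(n) = 4*n**5 + 16*n**4 + 20*n**3 - 15*n - 7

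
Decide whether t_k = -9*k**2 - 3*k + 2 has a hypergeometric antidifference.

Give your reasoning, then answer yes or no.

Step 1: r(k) = (3*k + 5)/(3*k - 1).
Normal form (A,B,C) = (1, 1, k**2 + k/3 - 2/9).
Key eq: (1)·f(k+1) = (1)·f(k) + (k**2 + k/3 - 2/9).
Degrees (0,0,2) ⇒ d ≤ 3.
Coefficient equations give f(k) = k*(3*k**2 - 3*k - 2)/9.
Certificate R = B(k−1)f/C = k*(3*k**2 - 3*k - 2)/((3*k - 1)*(3*k + 2)) gives s_k = k*(-3*k**2 + 3*k + 2).
s_(k+1) − s_k = -9*k**2 - 3*k + 2 = t_k.

Yes. s_k = k*(-3*k**2 + 3*k + 2).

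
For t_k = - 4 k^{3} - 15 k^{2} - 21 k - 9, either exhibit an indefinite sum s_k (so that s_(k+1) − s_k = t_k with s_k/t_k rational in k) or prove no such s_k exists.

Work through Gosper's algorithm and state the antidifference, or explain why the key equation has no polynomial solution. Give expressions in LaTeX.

s_k = k \left(- k^{3} - 3 k^{2} - 4 k - 1\right)

r(k) = (4*k**3 + 27*k**2 + 63*k + 49)/(4*k**3 + 15*k**2 + 21*k + 9) after simplifying.
Factor: A=1; B=1; C=k**3 + 15*k**2/4 + 21*k/4 + 9/4.
Key eq: (1)·f(k+1) = (1)·f(k) + (k**3 + 15*k**2/4 + 21*k/4 + 9/4).
Degrees (0,0,3) ⇒ d ≤ 4.
A polynomial solution: f(k) = k*(k**3 + 3*k**2 + 4*k + 1)/4.
Then R = B(k−1)f/C = k*(k**3 + 3*k**2 + 4*k + 1)/((4*k + 3)*(k**2 + 3*k + 3)), so s_k = R(k)·t_k = k*(-k**3 - 3*k**2 - 4*k - 1).
s_(k+1) − s_k = -4*k**3 - 15*k**2 - 21*k - 9 = t_k.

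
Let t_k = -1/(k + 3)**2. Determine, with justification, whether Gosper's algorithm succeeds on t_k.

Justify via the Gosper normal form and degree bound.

No; the coefficient equations for f are inconsistent.

t_(k+1)/t_k = (k + 3)**2/(k + 4)**2.
So A=k**2 + 6*k + 9 and B=k**2 + 8*k + 16, with C=1.
Set up (k**2 + 6*k + 9)·f(k+1) − (k**2 + 6*k + 9)·f(k) − (1) = 0.
d = 0 from the (2,2,0) case.
Write f(k) = c0. Then LHS − RHS = -1, requiring -1 = 0: contradictory. No certificate.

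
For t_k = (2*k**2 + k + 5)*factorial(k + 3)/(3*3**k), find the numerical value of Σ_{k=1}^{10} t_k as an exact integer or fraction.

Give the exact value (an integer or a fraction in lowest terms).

Σ = 6816415432/729

r(k) = (k + 4)*(k + 2*(k + 1)**2 + 6)/(3*(2*k**2 + k + 5)) after simplifying.
A = k/3 + 4/3, B = 1, C = k**2 + k/2 + 5/2.
Key eq: (k/3 + 4/3)·f(k+1) = (1)·f(k) + (k**2 + k/2 + 5/2).
d = 1 from the (1,0,2) case.
Match coefficients ⇒ f(k) = 3*(2*k - 3)/2.
R(k) = B(k−1)·f(k)/C(k) = 3*(2*k - 3)/(2*k**2 + k + 5); s_k = R·t_k = (2*k - 3)*factorial(k + 3)/3**k.
Check: Δs_k = (2*k**2 + k + 5)*factorial(k + 3)/(3*3**k). ✓
Σ_(k=1)^(10) t_k = s_(11) − s_(1) = 6816409600/729 − (-8) = 6816415432/729.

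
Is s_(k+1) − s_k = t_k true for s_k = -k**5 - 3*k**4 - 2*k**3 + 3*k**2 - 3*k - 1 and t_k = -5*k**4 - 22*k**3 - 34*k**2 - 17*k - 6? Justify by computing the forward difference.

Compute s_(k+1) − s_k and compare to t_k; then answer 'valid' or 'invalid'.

s_(k+1) = -k**5 - 8*k**4 - 24*k**3 - 31*k**2 - 20*k - 7
s_(k+1) − s_k = -5*k**4 - 22*k**3 - 34*k**2 - 17*k - 6
(s_(k+1) − s_k) − t_k = 0

Valid: the claim telescopes to t_k.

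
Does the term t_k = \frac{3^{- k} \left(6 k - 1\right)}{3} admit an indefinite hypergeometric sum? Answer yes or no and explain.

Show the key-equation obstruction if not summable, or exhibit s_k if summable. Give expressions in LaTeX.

Compute t_(k+1)/t_k: get (6*k + 5)/(3*(6*k - 1)).
A = 1/3, B = 1, C = k - 1/6.
Need (1/3)·f(k+1) − (1)·f(k) = k - 1/6.
Degrees (0,0,1) ⇒ d ≤ 1.
Match coefficients ⇒ f(k) = -(3*k + 1)/2.
So s_k = (B(k−1)f/C)·t_k = (-3*(3*k + 1)/(6*k - 1))·t_k = (-3*k - 1)/3**k.
Verify: (6*k - 1)/(3*3**k) matches t_k.

Yes. s_k = 3^{- k} \left(- 3 k - 1\right).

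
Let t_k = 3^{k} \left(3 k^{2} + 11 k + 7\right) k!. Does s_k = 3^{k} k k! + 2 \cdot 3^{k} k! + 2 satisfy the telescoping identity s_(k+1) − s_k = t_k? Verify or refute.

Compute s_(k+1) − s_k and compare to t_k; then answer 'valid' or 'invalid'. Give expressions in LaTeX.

valid (s_(k+1) − s_k reduces to t_k)

s_(k+1) = 3*3**k*k**2*factorial(k) + 12*3**k*k*factorial(k) + 9*3**k*factorial(k) + 2
s_(k+1) − s_k = 3**k*(3*k**2 + 11*k + 7)*factorial(k)
(s_(k+1) − s_k) − t_k = 0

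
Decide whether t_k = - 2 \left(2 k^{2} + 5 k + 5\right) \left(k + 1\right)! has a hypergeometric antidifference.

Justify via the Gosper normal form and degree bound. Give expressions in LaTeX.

Yes. s_k = - 2 \left(2 k + 1\right) \left(k + 1\right)!.

Ratio r(k) = (k + 2)*(5*k + 2*(k + 1)**2 + 10)/(2*k**2 + 5*k + 5).
Factor: A=k + 2; B=1; C=k**2 + 5*k/2 + 5/2.
Need (k + 2)·f(k+1) − (1)·f(k) = k**2 + 5*k/2 + 5/2.
From deg A=1, deg B=0, deg C=2: d=1.
A polynomial solution: f(k) = (2*k + 1)/2.
Then R = B(k−1)f/C = (2*k + 1)/(2*k**2 + 5*k + 5), so s_k = R(k)·t_k = -2*(2*k + 1)*factorial(k + 1).
Check: Δs_k = -2*(2*k**2 + 5*k + 5)*factorial(k + 1). ✓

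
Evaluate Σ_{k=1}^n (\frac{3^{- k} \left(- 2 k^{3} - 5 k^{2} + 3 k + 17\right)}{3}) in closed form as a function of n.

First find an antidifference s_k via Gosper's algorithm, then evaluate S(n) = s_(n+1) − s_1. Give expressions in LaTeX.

The ratio is (2*k**3 + 11*k**2 + 13*k - 13)/(3*(2*k**3 + 5*k**2 - 3*k - 17)).
Gosper form: A/B · C(k+1)/C(k) with A=1/3, B=1, C=k**3 + 5*k**2/2 - 3*k/2 - 17/2.
f must satisfy (1/3)·f(k+1) − (1)·f(k) = k**3 + 5*k**2/2 - 3*k/2 - 17/2.
deg f ≤ 3 (via 0,0,3).
Match coefficients ⇒ f(k) = -3*(k**3 + 4*k**2 + 4*k - 4)/2.
R(k) = B(k−1)·f(k)/C(k) = -3*(k**3 + 4*k**2 + 4*k - 4)/(2*k**3 + 5*k**2 - 3*k - 17); s_k = R·t_k = (k**3 + 4*k**2 + 4*k - 4)/3**k.
Check: Δs_k = (-2*k**3 - 5*k**2 + 3*k + 17)/(3*3**k). ✓
Evaluate: s_(n+1) = 3**(-n - 1)*(n**3 + 7*n**2 + 15*n + 5); subtract s_(1) = 5/3 ⇒ S(n) = 3**(-n - 1)*(-5*3**n + n**3 + 7*n**2 + 15*n + 5).

S(n) = 3^{- n - 1} \left(- 5 \cdot 3^{n} + n^{3} + 7 n^{2} + 15 n + 5\right)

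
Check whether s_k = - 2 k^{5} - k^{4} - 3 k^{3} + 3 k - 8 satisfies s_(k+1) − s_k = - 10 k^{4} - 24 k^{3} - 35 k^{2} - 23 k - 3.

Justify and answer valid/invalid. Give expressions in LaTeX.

s_(k+1) = 3*k - 2*(k + 1)**5 - (k + 1)**4 - 3*(k + 1)**3 - 5
s_(k+1) − s_k = -10*k**4 - 24*k**3 - 35*k**2 - 23*k - 3
(s_(k+1) − s_k) − t_k = 0

Valid: the claim telescopes to t_k.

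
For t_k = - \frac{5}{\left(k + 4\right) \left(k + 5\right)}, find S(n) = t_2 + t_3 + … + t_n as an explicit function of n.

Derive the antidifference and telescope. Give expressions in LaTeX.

t_(k+1)/t_k = (k + 4)/(k + 6).
A = k + 4, B = k + 6, C = 1.
Key eq: (k + 4)·f(k+1) = (k + 5)·f(k) + (1).
Bound: deg f ≤ 1.
Match coefficients ⇒ f(k) = k/4.
Then R = B(k−1)f/C = k*(k + 5)/4, so s_k = R(k)·t_k = -5*k/(4*k + 16).
Check: Δs_k = -5/(k**2 + 9*k + 20). ✓
Σ_(k=2)^n t_k = s_(n+1) − s_(2) = (5*(-n - 1)/(4*(n + 5))) − (-5/12), i.e. 5*(1 - n)/(6*(n + 5)).

S(n) = \frac{5 \left(1 - n\right)}{6 \left(n + 5\right)}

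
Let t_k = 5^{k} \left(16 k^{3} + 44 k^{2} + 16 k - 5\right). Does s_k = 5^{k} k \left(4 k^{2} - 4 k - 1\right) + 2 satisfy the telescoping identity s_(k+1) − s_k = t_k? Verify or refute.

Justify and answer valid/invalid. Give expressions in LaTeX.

s_(k+1) = -5**(k + 1)*(k + 1)*(4*k - 4*(k + 1)**2 + 5) + 2
s_(k+1) − s_k = 5**k*(16*k**3 + 44*k**2 + 16*k - 5)
(s_(k+1) − s_k) − t_k = 0

Valid — Δs_k = t_k.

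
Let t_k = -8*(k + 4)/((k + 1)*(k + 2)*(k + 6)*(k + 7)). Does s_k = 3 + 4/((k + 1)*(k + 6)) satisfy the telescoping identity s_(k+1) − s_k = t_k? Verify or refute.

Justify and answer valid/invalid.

Valid — Δs_k = t_k.

s_(k+1) = 3 + 4/((k + 2)*(k + 7))
s_(k+1) − s_k = 8*(-k - 4)/(k**4 + 16*k**3 + 83*k**2 + 152*k + 84)
(s_(k+1) − s_k) − t_k = 0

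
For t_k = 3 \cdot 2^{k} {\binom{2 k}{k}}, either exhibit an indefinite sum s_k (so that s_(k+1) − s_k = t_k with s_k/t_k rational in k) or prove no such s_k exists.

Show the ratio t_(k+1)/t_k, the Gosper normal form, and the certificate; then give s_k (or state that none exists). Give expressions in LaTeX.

t_(k+1)/t_k = 4*(2*k + 1)/(k + 1).
Normal form (A,B,C) = (8*k + 4, k + 1, 1).
Set up (8*k + 4)·f(k+1) − (k)·f(k) − (1) = 0.
From deg A=1, deg B=1, deg C=0: d=-1.
d = -1 < 0 ⇒ no nonzero polynomial f; not summable.

not Gosper-summable; s_k does not exist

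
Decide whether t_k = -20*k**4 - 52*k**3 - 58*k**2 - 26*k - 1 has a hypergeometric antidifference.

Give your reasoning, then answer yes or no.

The ratio is (20*k**4 + 132*k**3 + 334*k**2 + 378*k + 157)/(20*k**4 + 52*k**3 + 58*k**2 + 26*k + 1).
Take A(k)=1, B(k)=1, C(k)=k**4 + 13*k**3/5 + 29*k**2/10 + 13*k/10 + 1/20.
f must satisfy (1)·f(k+1) − (1)·f(k) = k**4 + 13*k**3/5 + 29*k**2/10 + 13*k/10 + 1/20.
Bound: deg f ≤ 5.
Solve for f: f(k) = k*(4*k**4 + 3*k**3 - 3*k - 3)/20 (degree 5 ≤ 5).
Certificate R = B(k−1)f/C = k*(4*k**4 + 3*k**3 - 3*k - 3)/(20*k**4 + 52*k**3 + 58*k**2 + 26*k + 1) gives s_k = k*(-4*k**4 - 3*k**3 + 3*k + 3).
Check: Δs_k = -20*k**4 - 52*k**3 - 58*k**2 - 26*k - 1. ✓

Yes. s_k = k*(-4*k**4 - 3*k**3 + 3*k + 3).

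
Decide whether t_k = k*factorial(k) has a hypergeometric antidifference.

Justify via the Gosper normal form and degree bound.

Yes. s_k = factorial(k).

r(k) = (k + 1)**2/k after simplifying.
Gosper form: A/B · C(k+1)/C(k) with A=k + 1, B=1, C=k.
Need (k + 1)·f(k+1) − (1)·f(k) = k.
Degrees (1,0,1) ⇒ d ≤ 0.
Match coefficients ⇒ f(k) = 1.
Get s_k = R·t_k = factorial(k) with R(k) = B(k−1)f(k)/C(k) = 1/k.
Δs = k*factorial(k), as required.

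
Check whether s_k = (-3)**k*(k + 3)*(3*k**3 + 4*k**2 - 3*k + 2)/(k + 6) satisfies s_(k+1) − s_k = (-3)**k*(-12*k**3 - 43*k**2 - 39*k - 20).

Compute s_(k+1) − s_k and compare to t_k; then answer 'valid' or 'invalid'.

Invalid: residual 3*(-3)**k*(12*k**4 + 118*k**3 + 301*k**2 + 251*k + 122)/(k**2 + 13*k + 42) ≠ 0.

s_(k+1) = 3*(-3)**k*(k + 4)*(3*k - 3*(k + 1)**3 - 4*(k + 1)**2 + 1)/(k + 7)
s_(k+1) − s_k = (-3)**k*(-12*k**5 - 163*k**4 - 748*k**3 - 1430*k**2 - 1145*k - 474)/(k**2 + 13*k + 42)
(s_(k+1) − s_k) − t_k = 3*(-3)**k*(12*k**4 + 118*k**3 + 301*k**2 + 251*k + 122)/(k**2 + 13*k + 42)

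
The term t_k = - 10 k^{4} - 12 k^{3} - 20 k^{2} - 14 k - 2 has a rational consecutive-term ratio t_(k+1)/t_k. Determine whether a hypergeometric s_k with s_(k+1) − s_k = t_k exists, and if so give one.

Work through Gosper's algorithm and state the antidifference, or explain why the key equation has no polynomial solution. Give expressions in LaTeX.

r(k) = (5*k**4 + 26*k**3 + 58*k**2 + 65*k + 29)/(5*k**4 + 6*k**3 + 10*k**2 + 7*k + 1) after simplifying.
A = 1, B = 1, C = k**4 + 6*k**3/5 + 2*k**2 + 7*k/5 + 1/5.
Solve (1)·f(k+1) − (1)·f(k) = k**4 + 6*k**3/5 + 2*k**2 + 7*k/5 + 1/5.
d = 5 from the (0,0,4) case.
Coefficient equations give f(k) = k*(k**4 - k**3 + 2*k**2 - 1)/5.
Certificate R = B(k−1)f/C = k*(k**4 - k**3 + 2*k**2 - 1)/(5*k**4 + 6*k**3 + 10*k**2 + 7*k + 1) gives s_k = 2*k*(-k**4 + k**3 - 2*k**2 + 1).
Check: Δs_k = -10*k**4 - 12*k**3 - 20*k**2 - 14*k - 2. ✓

s_k = 2 k \left(- k^{4} + k^{3} - 2 k^{2} + 1\right)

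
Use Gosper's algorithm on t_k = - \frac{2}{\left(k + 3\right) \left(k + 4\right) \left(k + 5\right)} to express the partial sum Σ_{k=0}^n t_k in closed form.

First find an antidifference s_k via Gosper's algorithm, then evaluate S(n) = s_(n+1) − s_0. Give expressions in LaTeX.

S(n) = \frac{- n^{2} - 9 n - 8}{12 \left(n^{2} + 9 n + 20\right)}

r(k) = (k + 3)/(k + 6) after simplifying.
A = k + 3, B = k + 6, C = 1.
Need (k + 3)·f(k+1) − (k + 5)·f(k) = 1.
deg f ≤ 2 (via 1,1,0).
Coefficient equations give f(k) = k*(k + 7)/24.
R(k) = B(k−1)·f(k)/C(k) = k*(k + 5)*(k + 7)/24; s_k = R·t_k = k*(-k - 7)/(12*(k + 3)*(k + 4)).
Check: Δs_k = -2/(k**3 + 12*k**2 + 47*k + 60). ✓
Σ_(k=0)^n t_k = s_(n+1) − s_(0) = ((-n**2 - 9*n - 8)/(12*(n**2 + 9*n + 20))) − (0), i.e. (-n**2 - 9*n - 8)/(12*(n**2 + 9*n + 20)).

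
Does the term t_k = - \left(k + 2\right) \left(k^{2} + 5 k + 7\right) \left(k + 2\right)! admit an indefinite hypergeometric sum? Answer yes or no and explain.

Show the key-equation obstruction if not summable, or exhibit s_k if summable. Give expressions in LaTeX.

Ratio r(k) = (k + 3)**2*(5*k + (k + 1)**2 + 12)/((k + 2)*(k**2 + 5*k + 7)).
Normal form (A,B,C) = (k + 3, 1, k**3 + 7*k**2 + 17*k + 14).
Set up (k + 3)·f(k+1) − (1)·f(k) − (k**3 + 7*k**2 + 17*k + 14) = 0.
From deg A=1, deg B=0, deg C=3: d=2.
Match coefficients ⇒ f(k) = k**2 + 3*k + 1.
Then R = B(k−1)f/C = (k**2 + 3*k + 1)/((k + 2)*(k**2 + 5*k + 7)), so s_k = R(k)·t_k = -(k**2 + 3*k + 1)*factorial(k + 2).
Verify: -(k + 2)*(k**2 + 5*k + 7)*factorial(k + 2) matches t_k.

Yes. s_k = - \left(k^{2} + 3 k + 1\right) \left(k + 2\right)!.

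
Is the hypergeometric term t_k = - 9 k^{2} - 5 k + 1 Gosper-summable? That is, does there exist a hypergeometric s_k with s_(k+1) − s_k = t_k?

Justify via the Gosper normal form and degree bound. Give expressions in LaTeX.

Yes. s_k = k \left(- 3 k^{2} + 2 k + 2\right).

Compute t_(k+1)/t_k: get (9*k**2 + 23*k + 13)/(9*k**2 + 5*k - 1).
Factor: A=1; B=1; C=k**2 + 5*k/9 - 1/9.
Key eq: (1)·f(k+1) = (1)·f(k) + (k**2 + 5*k/9 - 1/9).
Bound: deg f ≤ 3.
Solve for f: f(k) = k*(3*k**2 - 2*k - 2)/9 (degree 3 ≤ 3).
Certificate R = B(k−1)f/C = k*(3*k**2 - 2*k - 2)/(9*k**2 + 5*k - 1) gives s_k = k*(-3*k**2 + 2*k + 2).
Verify: -9*k**2 - 5*k + 1 matches t_k.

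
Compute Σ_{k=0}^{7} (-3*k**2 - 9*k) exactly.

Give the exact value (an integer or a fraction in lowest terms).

Σ = -672

Ratio r(k) = (k**2 + 5*k + 4)/(k*(k + 3)).
Take A(k)=1, B(k)=1, C(k)=k**2 + 3*k.
Key eq: (1)·f(k+1) = (1)·f(k) + (k**2 + 3*k).
Degrees (0,0,2) ⇒ d ≤ 3.
Solving with deg f ≤ 3: f(k) = k*(k - 1)*(k + 4)/3.
Certificate R = B(k−1)f/C = (k - 1)*(k + 4)/(3*(k + 3)) gives s_k = k*(-k**2 - 3*k + 4).
Check: Δs_k = 3*k*(-k - 3). ✓
Sum = s_(8) − s_(0); s_(8) = -672, s_(0) = 0 ⇒ -672.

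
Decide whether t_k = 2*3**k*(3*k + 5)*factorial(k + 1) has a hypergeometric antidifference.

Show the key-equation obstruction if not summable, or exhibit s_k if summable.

The ratio is 3*(k + 2)*(3*k + 8)/(3*k + 5).
Normal form (A,B,C) = (3*k + 6, 1, k + 5/3).
Need (3*k + 6)·f(k+1) − (1)·f(k) = k + 5/3.
Degrees (1,0,1) ⇒ d ≤ 0.
Solve for f: f(k) = 1/3 (degree 0 ≤ 0).
Certificate R = B(k−1)f/C = 1/(3*k + 5) gives s_k = 2*3**k*factorial(k + 1).
Check: Δs_k = 2*3**k*(3*k + 5)*factorial(k + 1). ✓

Yes. s_k = 2*3**k*factorial(k + 1).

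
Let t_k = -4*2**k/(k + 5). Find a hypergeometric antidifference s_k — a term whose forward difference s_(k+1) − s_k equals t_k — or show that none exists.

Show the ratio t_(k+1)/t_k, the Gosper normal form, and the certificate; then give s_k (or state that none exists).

r(k) = 2*(k + 5)/(k + 6) after simplifying.
Normal form (A,B,C) = (2*k + 10, k + 6, 1).
Key eq: (2*k + 10)·f(k+1) = (k + 5)·f(k) + (1).
deg f ≤ -1 (via 1,1,0).
Bound -1 < 0, so the key equation has no polynomial solution.

none — t_k is not Gosper-summable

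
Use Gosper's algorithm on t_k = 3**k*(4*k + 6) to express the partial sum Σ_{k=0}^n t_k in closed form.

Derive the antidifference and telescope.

t_(k+1)/t_k = 3*(2*k + 5)/(2*k + 3).
Take A(k)=3, B(k)=1, C(k)=k + 3/2.
f must satisfy (3)·f(k+1) − (1)·f(k) = k + 3/2.
From deg A=0, deg B=0, deg C=1: d=1.
A polynomial solution: f(k) = k/2.
R(k) = B(k−1)·f(k)/C(k) = k/(2*k + 3); s_k = R·t_k = 2*3**k*k.
Check: Δs_k = 3**k*(4*k + 6). ✓
Evaluate: s_(n+1) = 6*3**n*(n + 1); subtract s_(0) = 0 ⇒ S(n) = 6*3**n*(n + 1).

S(n) = 6*3**n*(n + 1)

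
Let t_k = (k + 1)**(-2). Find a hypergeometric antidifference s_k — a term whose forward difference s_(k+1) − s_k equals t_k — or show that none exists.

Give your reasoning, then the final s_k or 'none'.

t_(k+1)/t_k = (k + 1)**2/(k + 2)**2.
Factor: A=k**2 + 2*k + 1; B=k**2 + 4*k + 4; C=1.
Solve (k**2 + 2*k + 1)·f(k+1) − (k**2 + 2*k + 1)·f(k) = 1.
Degrees (2,2,0) ⇒ d ≤ 0.
Generic f = c0 gives residual -1; -1 = 0 cannot hold, so t_k is not Gosper-summable.

not Gosper-summable; s_k does not exist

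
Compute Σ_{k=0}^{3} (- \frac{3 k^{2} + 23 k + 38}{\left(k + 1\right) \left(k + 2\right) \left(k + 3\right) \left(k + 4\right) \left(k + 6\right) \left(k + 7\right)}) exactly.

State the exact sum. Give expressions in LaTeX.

Σ = -83/1575

t_(k+1)/t_k = (k + 1)*(k + 6)*(23*k + 3*(k + 1)**2 + 61)/((k + 5)*(k + 8)*(3*k**2 + 23*k + 38)).
Gosper form: A/B · C(k+1)/C(k) with A=k + 1, B=k + 8, C=k**3 + 38*k**2/3 + 51*k + 190/3.
Solve (k + 1)·f(k+1) − (k + 7)·f(k) = k**3 + 38*k**2/3 + 51*k + 190/3.
Degrees (1,1,3) ⇒ d ≤ 6.
Solving with deg f ≤ 6: f(k) = k*(k + 2)*(k + 4)*(k + 5)*(k**2 + 10*k + 27)/54.
So s_k = (B(k−1)f/C)·t_k = (k*(k + 2)*(k + 4)*(k + 7)*(k**2 + 10*k + 27)/(18*(3*k**2 + 23*k + 38)))·t_k = k*(-k**2 - 10*k - 27)/(18*(k**3 + 10*k**2 + 27*k + 18)).
s_(k+1) − s_k = (-3*k**2 - 23*k - 38)/(k**6 + 23*k**5 + 207*k**4 + 925*k**3 + 2144*k**2 + 2412*k + 1008) = t_k.
Telescoping: Σ = s_(4) − s_(0) = -83/1575 − (0) = -83/1575.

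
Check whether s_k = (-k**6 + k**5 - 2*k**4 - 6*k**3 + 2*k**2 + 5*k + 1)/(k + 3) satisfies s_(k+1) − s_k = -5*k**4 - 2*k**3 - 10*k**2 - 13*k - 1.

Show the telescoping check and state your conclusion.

Invalid: residual 2*(4*k**5 + 19*k**4 + 12*k**3 + 41*k**2 + 44*k + 4)/(k**2 + 7*k + 12) ≠ 0.

s_(k+1) = k*(-k**5 - 5*k**4 - 12*k**3 - 24*k**2 - 33*k - 18)/(k + 4)
s_(k+1) − s_k = (-5*k**6 - 29*k**5 - 46*k**4 - 83*k**3 - 130*k**2 - 75*k - 4)/(k**2 + 7*k + 12)
(s_(k+1) − s_k) − t_k = 2*(4*k**5 + 19*k**4 + 12*k**3 + 41*k**2 + 44*k + 4)/(k**2 + 7*k + 12)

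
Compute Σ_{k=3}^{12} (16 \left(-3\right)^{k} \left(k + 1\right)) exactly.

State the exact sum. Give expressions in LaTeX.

Σ = 84498768

r(k) = 3*(-k - 2)/(k + 1) after simplifying.
A = -3, B = 1, C = k + 1.
Key eq: (-3)·f(k+1) = (1)·f(k) + (k + 1).
deg f ≤ 1 (via 0,0,1).
Match coefficients ⇒ f(k) = -(4*k + 1)/16.
So s_k = (B(k−1)f/C)·t_k = (-(4*k + 1)/(16*(k + 1)))·t_k = (-3)**k*(-4*k - 1).
Δs = 16*(-3)**k*(k + 1), as required.
Σ_(k=3)^(12) t_k = s_(13) − s_(3) = 84499119 − (351) = 84498768.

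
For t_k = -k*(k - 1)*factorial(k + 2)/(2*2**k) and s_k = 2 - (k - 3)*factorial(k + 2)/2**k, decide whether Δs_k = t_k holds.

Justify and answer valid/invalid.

Valid — Δs_k = t_k.

s_(k+1) = -2**(-k - 1)*(k - 2)*factorial(k + 3) + 2
s_(k+1) − s_k = -k*(k - 1)*factorial(k + 2)/(2*2**k)
(s_(k+1) − s_k) − t_k = 0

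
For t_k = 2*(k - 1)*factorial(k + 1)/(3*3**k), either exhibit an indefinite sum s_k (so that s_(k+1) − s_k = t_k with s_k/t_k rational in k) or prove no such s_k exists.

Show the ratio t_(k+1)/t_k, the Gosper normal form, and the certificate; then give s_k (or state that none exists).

The ratio is k*(k + 2)/(3*(k - 1)).
So A=k/3 + 2/3 and B=1, with C=k - 1.
f must satisfy (k/3 + 2/3)·f(k+1) − (1)·f(k) = k - 1.
d = 0 from the (1,0,1) case.
Coefficient equations give f(k) = 3.
Then R = B(k−1)f/C = 3/(k - 1), so s_k = R(k)·t_k = 2*factorial(k + 1)/3**k.
Verify: 2*(k - 1)*factorial(k + 1)/(3*3**k) matches t_k.

s_k = 2*factorial(k + 1)/3**k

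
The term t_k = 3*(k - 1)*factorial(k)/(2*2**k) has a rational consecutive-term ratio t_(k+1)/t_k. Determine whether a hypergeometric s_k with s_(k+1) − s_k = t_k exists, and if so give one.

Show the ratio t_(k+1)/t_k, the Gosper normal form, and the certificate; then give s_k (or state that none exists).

s_k = 3*factorial(k)/2**k

Ratio r(k) = k*(k + 1)/(2*(k - 1)).
Normal form (A,B,C) = (k/2 + 1/2, 1, k - 1).
Key eq: (k/2 + 1/2)·f(k+1) = (1)·f(k) + (k - 1).
d = 0 from the (1,0,1) case.
Coefficient equations give f(k) = 2.
Then R = B(k−1)f/C = 2/(k - 1), so s_k = R(k)·t_k = 3*factorial(k)/2**k.
Check: Δs_k = 3*(k - 1)*factorial(k)/(2*2**k). ✓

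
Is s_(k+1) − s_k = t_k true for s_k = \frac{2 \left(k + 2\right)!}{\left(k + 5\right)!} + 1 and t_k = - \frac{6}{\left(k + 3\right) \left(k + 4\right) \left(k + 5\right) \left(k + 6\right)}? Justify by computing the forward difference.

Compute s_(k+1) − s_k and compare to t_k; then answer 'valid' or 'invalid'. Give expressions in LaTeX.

Valid — Δs_k = t_k.

s_(k+1) = 2*factorial(k + 3)/factorial(k + 6) + 1
s_(k+1) − s_k = -6/((k + 3)*(k + 4)*(k + 5)*(k + 6))
(s_(k+1) − s_k) − t_k = 0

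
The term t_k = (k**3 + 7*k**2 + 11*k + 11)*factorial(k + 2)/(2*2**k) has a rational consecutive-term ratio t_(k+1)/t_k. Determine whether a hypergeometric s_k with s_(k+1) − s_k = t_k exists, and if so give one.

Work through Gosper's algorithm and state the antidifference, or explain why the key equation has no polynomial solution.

Ratio r(k) = (k**4 + 13*k**3 + 58*k**2 + 114*k + 90)/(2*(k**3 + 7*k**2 + 11*k + 11)).
Factor: A=k/2 + 3/2; B=1; C=k**3 + 7*k**2 + 11*k + 11.
f must satisfy (k/2 + 3/2)·f(k+1) − (1)·f(k) = k**3 + 7*k**2 + 11*k + 11.
From deg A=1, deg B=0, deg C=3: d=2.
A polynomial solution: f(k) = 2*(k**2 + 4*k - 4).
Certificate R = B(k−1)f/C = 2*(k**2 + 4*k - 4)/(k**3 + 7*k**2 + 11*k + 11) gives s_k = (k**2 + 4*k - 4)*factorial(k + 2)/2**k.
Verify: (k**3 + 7*k**2 + 11*k + 11)*factorial(k + 2)/(2*2**k) matches t_k.

s_k = (k**2 + 4*k - 4)*factorial(k + 2)/2**k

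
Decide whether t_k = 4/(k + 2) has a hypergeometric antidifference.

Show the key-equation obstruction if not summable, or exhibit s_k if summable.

r(k) = (k + 2)/(k + 3) after simplifying.
Factor: A=k + 2; B=k + 3; C=1.
Set up (k + 2)·f(k+1) − (k + 2)·f(k) − (1) = 0.
Bound: deg f ≤ 0.
Generic f = c0 gives residual -1; -1 = 0 cannot hold, so t_k is not Gosper-summable.

No — key equation has no polynomial f.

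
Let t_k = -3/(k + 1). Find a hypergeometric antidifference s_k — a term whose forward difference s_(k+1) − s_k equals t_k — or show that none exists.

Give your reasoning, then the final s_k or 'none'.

none (Gosper's algorithm certifies no s_k)

The ratio is (k + 1)/(k + 2).
A = k + 1, B = k + 2, C = 1.
Solve (k + 1)·f(k+1) − (k + 1)·f(k) = 1.
Degrees (1,1,0) ⇒ d ≤ 0.
Put f(k) = c0: A·f(k+1) − B(k−1)·f(k) − C = -1; need -1 = 0 — inconsistent ⇒ no f, not summable.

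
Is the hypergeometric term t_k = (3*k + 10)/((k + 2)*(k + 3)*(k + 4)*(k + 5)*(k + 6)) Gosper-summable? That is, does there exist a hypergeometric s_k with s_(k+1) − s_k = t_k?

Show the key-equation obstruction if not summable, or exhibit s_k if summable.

Yes. s_k = k*(k**2 + 11*k + 38)/(40*(k**3 + 11*k**2 + 38*k + 40)).

The ratio is (k + 2)*(3*k + 13)/((k + 7)*(3*k + 10)).
Normal form (A,B,C) = (k + 2, k + 7, k + 10/3).
Key eq: (k + 2)·f(k+1) = (k + 6)·f(k) + (k + 10/3).
Bound: deg f ≤ 4.
Match coefficients ⇒ f(k) = k*(k + 3)*(k**2 + 11*k + 38)/120.
R(k) = B(k−1)·f(k)/C(k) = k*(k + 3)*(k + 6)*(k**2 + 11*k + 38)/(40*(3*k + 10)); s_k = R·t_k = k*(k**2 + 11*k + 38)/(40*(k**3 + 11*k**2 + 38*k + 40)).
s_(k+1) − s_k = (3*k + 10)/(k**5 + 20*k**4 + 155*k**3 + 580*k**2 + 1044*k + 720) = t_k.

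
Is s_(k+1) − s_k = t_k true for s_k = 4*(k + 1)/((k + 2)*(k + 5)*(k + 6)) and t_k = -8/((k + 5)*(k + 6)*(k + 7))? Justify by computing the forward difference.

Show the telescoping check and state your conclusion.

s_(k+1) = 4*(k + 2)/((k + 3)*(k + 6)*(k + 7))
s_(k+1) − s_k = 4*(-2*k**2 - 7*k - 1)/(k**5 + 23*k**4 + 203*k**3 + 853*k**2 + 1692*k + 1260)
(s_(k+1) − s_k) − t_k = 4*(3*k + 11)/(k**5 + 23*k**4 + 203*k**3 + 853*k**2 + 1692*k + 1260)

Invalid: residual 4*(3*k + 11)/(k**5 + 23*k**4 + 203*k**3 + 853*k**2 + 1692*k + 1260) ≠ 0.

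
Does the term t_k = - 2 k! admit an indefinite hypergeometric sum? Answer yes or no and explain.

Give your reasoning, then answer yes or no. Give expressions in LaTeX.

No. Not Gosper-summable.

t_(k+1)/t_k = k + 1.
Gosper form: A/B · C(k+1)/C(k) with A=k + 1, B=1, C=1.
Set up (k + 1)·f(k+1) − (1)·f(k) − (1) = 0.
Bound: deg f ≤ -1.
deg f ≤ -1 is impossible — no certificate.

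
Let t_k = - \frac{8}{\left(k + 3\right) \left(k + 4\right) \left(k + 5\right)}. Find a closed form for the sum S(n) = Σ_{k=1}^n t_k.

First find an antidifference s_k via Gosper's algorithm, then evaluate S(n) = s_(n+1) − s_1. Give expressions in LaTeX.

The ratio is (k + 3)/(k + 6).
Take A(k)=k + 3, B(k)=k + 6, C(k)=1.
Key eq: (k + 3)·f(k+1) = (k + 5)·f(k) + (1).
Degrees (1,1,0) ⇒ d ≤ 2.
Solve for f: f(k) = k*(k + 7)/24 (degree 2 ≤ 2).
Get s_k = R·t_k = k*(-k - 7)/(3*(k + 3)*(k + 4)) with R(k) = B(k−1)f(k)/C(k) = k*(k + 5)*(k + 7)/24.
Δs = -8/(k**3 + 12*k**2 + 47*k + 60), as required.
s_(n+1) = (-n**2 - 9*n - 8)/(3*(n**2 + 9*n + 20)) and s_(1) = -2/15, so S(n) = n*(-n - 9)/(5*(n**2 + 9*n + 20)).

S(n) = \frac{n \left(- n - 9\right)}{5 \left(n^{2} + 9 n + 20\right)}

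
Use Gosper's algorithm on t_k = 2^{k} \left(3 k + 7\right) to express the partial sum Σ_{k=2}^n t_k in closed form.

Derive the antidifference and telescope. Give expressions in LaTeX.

t_(k+1)/t_k = 2*(3*k + 10)/(3*k + 7).
Gosper form: A/B · C(k+1)/C(k) with A=2, B=1, C=k + 7/3.
Solve (2)·f(k+1) − (1)·f(k) = k + 7/3.
From deg A=0, deg B=0, deg C=1: d=1.
Solving with deg f ≤ 1: f(k) = (3*k + 1)/3.
Then R = B(k−1)f/C = (3*k + 1)/(3*k + 7), so s_k = R(k)·t_k = 2**k*(3*k + 1).
Check: Δs_k = 2**k*(3*k + 7). ✓
Σ_(k=2)^n t_k = s_(n+1) − s_(2) = (2**(n + 1)*(3*n + 4)) − (28), i.e. 6*2**n*n + 8*2**n - 28.

S(n) = 6 \cdot 2^{n} n + 8 \cdot 2^{n} - 28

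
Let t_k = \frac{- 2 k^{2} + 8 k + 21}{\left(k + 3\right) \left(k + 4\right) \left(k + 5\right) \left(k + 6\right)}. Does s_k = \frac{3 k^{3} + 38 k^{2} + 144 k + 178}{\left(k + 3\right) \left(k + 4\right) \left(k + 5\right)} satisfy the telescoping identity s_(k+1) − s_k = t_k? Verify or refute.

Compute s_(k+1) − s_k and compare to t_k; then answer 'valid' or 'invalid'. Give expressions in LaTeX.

s_(k+1) = (144*k + 3*(k + 1)**3 + 38*(k + 1)**2 + 322)/((k + 4)*(k + 5)*(k + 6))
s_(k+1) − s_k = (-2*k**2 + 8*k + 21)/(k**4 + 18*k**3 + 119*k**2 + 342*k + 360)
(s_(k+1) − s_k) − t_k = 0

valid; difference matches t_k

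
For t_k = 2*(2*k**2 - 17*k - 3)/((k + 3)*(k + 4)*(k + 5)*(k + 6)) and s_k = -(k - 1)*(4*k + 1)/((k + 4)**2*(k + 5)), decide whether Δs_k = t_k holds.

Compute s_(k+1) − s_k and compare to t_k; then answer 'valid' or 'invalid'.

s_(k+1) = -k*(4*k + 5)/((k + 5)**2*(k + 6))
s_(k+1) − s_k = (4*k**3 - 18*k**2 - 181*k - 30)/(k**5 + 24*k**4 + 229*k**3 + 1086*k**2 + 2560*k + 2400)
(s_(k+1) − s_k) − t_k = (-8*k**3 - 3*k**2 + 161*k + 30)/(k**6 + 27*k**5 + 301*k**4 + 1773*k**3 + 5818*k**2 + 10080*k + 7200)

Invalid: residual (-8*k**3 - 3*k**2 + 161*k + 30)/(k**6 + 27*k**5 + 301*k**4 + 1773*k**3 + 5818*k**2 + 10080*k + 7200) ≠ 0.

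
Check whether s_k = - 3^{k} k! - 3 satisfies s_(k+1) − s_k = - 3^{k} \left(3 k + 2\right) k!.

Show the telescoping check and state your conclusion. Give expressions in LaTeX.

Valid — Δs_k = t_k.

s_(k+1) = -3**(k + 1)*factorial(k + 1) - 3
s_(k+1) − s_k = -3**k*(3*k + 2)*factorial(k)
(s_(k+1) − s_k) − t_k = 0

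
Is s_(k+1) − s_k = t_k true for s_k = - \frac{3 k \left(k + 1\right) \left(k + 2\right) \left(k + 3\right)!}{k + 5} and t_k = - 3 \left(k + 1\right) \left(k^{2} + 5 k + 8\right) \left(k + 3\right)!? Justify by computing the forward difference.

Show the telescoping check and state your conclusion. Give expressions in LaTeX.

Invalid: residual \frac{9 \left(k + 1\right) \left(k^{3} + 10 k^{2} + 32 k + 40\right) \left(k + 3\right)!}{\left(k + 5\right) \left(k + 6\right)} ≠ 0.

s_(k+1) = -3*(k + 1)*(k + 2)*(k + 3)*factorial(k + 4)/(k + 6)
s_(k+1) − s_k = -3*(k + 1)*(k + 2)*(k**3 + 11*k**2 + 41*k + 60)*factorial(k + 3)/((k + 5)*(k + 6))
(s_(k+1) − s_k) − t_k = 9*(k + 1)*(k**3 + 10*k**2 + 32*k + 40)*factorial(k + 3)/((k + 5)*(k + 6))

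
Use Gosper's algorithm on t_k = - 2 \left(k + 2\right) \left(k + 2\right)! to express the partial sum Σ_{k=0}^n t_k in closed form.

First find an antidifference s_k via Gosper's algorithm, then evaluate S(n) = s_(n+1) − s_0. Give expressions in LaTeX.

r(k) = (k + 3)**2/(k + 2) after simplifying.
So A=k + 3 and B=1, with C=k + 2.
Solve (k + 3)·f(k+1) − (1)·f(k) = k + 2.
d = 0 from the (1,0,1) case.
Solve for f: f(k) = 1 (degree 0 ≤ 0).
R(k) = B(k−1)·f(k)/C(k) = 1/(k + 2); s_k = R·t_k = -2*factorial(k + 2).
Δs = -2*(k + 2)*factorial(k + 2), as required.
Evaluate: s_(n+1) = -2*factorial(n + 3); subtract s_(0) = -4 ⇒ S(n) = 4 - 2*factorial(n + 3).

S(n) = 4 - 2 \left(n + 3\right)!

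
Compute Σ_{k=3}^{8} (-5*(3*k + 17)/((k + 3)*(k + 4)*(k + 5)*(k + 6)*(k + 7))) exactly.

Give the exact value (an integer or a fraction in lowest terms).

Σ = -109/9828

r(k) = (k + 3)*(3*k + 20)/((k + 8)*(3*k + 17)) after simplifying.
Factor: A=k + 3; B=k + 8; C=k + 17/3.
f must satisfy (k + 3)·f(k+1) − (k + 7)·f(k) = k + 17/3.
Degrees (1,1,1) ⇒ d ≤ 4.
Solve for f: f(k) = k*(k + 5)*(k**2 + 13*k + 54)/216 (degree 4 ≤ 4).
So s_k = (B(k−1)f/C)·t_k = (k*(k + 5)*(k + 7)*(k**2 + 13*k + 54)/(72*(3*k + 17)))·t_k = 5*k*(-k**2 - 13*k - 54)/(72*(k**3 + 13*k**2 + 54*k + 72)).
Δs = 5*(-3*k - 17)/(k**5 + 25*k**4 + 245*k**3 + 1175*k**2 + 2754*k + 2520), as required.
Sum = s_(9) − s_(3); s_(9) = -7/104, s_(3) = -85/1512 ⇒ -109/9828.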